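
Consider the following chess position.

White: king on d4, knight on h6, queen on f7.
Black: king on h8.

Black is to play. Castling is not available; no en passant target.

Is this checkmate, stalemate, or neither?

stalemate

Black to move; black king on h8.
In check: no.
King squares — g7: attacked by Qf7; h7: attacked by Qf7; g8: attacked by Nh6.
Legal moves for Black: none.
Not in check and no legal moves → stalemate.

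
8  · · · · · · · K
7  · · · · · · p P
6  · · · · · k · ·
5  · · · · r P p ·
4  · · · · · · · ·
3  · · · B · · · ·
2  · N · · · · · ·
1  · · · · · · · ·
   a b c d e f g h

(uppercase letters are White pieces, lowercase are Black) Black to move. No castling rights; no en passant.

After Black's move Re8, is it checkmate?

After Re8: white king on h8; in check: yes, from the black rook on e8.
King squares — g7: attacked by Kf6; h7: own pawn; g8: attacked by Re8.
White has no legal moves → checkmate.

yes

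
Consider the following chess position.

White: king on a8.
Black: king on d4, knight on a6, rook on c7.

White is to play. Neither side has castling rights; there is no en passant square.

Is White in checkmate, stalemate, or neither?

White to move; white king on a8.
In check: no.
King squares — a7: attacked by Rc7; b7: attacked by Rc7; b8: attacked by Na6.
Legal moves for White: none.
Not in check and no legal moves → stalemate.

stalemate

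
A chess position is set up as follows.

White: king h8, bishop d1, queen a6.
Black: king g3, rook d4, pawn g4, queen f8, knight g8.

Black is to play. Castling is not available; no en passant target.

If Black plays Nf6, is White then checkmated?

After Nf6: white king on h8; in check: yes, from the black queen on f8.
King squares — g7: attacked by Qf8; h7: attacked by Nf6; g8: attacked by Nf6.
White has no legal moves → checkmate.

yes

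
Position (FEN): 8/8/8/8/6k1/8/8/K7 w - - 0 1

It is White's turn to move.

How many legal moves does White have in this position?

White to move; king on a1.
In check: no.
Legal moves: Kb2, Ka2, Kb1.
Count: 3.

3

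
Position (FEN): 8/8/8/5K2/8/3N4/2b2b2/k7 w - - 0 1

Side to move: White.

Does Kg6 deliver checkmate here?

After Kg6: black king on a1; in check: no.
Black is not in check, so this cannot be checkmate.

no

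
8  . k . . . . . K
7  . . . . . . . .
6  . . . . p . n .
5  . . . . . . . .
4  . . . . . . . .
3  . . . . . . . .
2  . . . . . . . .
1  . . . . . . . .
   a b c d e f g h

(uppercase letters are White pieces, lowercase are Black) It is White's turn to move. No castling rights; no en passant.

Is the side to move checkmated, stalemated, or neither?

White to move; white king on h8.
In check: yes, from the black knight on g6.
King squares — g7: available; h7: available; g8: available.
Legal moves for White: Kg8, Kh7, Kg7.
White is in check but has 3 legal moves → neither.

neither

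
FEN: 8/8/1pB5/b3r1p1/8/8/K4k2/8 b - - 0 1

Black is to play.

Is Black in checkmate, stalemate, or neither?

neither

Black to move; black king on f2.
In check: no.
Legal moves for Black include: Re8, Re7, Re6, Rf5, Rd5, Rc5, Rb5, Re4, Re3, Re2+, Re1, Bb4, Bc3, Bd2, Be1, Kg3, Ke3, Ke2, ... (list truncated; more exist).
Black has legal moves and is not in check → neither.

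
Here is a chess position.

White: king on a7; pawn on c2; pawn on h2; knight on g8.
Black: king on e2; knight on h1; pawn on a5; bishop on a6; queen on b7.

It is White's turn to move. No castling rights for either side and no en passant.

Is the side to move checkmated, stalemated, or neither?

checkmate

White to move; white king on a7.
In check: yes, from the black queen on b7.
King squares — a6: attacked by Qb7; b6: attacked by Qb7; b7: attacked by Ba6; a8: attacked by Qb7; b8: attacked by Qb7.
Legal moves for White: none.
In check with no legal moves → checkmate.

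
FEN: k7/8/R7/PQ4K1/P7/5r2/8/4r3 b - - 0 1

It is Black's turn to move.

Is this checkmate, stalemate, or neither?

checkmate

Black to move; black king on a8.
In check: yes, from the white rook on a6.
King squares — a7: attacked by Ra6; b7: attacked by Qb5; b8: attacked by Qb5.
Legal moves for Black: none.
In check with no legal moves → checkmate.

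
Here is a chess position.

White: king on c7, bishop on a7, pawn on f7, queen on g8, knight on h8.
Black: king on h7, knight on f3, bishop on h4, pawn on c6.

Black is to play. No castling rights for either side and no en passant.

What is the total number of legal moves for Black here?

1

Black to move; king on h7.
In check: yes, from the white queen on g8.
Legal moves: Kh6.
Count: 1.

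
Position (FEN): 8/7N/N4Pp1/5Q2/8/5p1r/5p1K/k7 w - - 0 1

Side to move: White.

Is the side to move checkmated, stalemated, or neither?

White to move; white king on h2.
In check: yes, from the black rook on h3.
King squares — g1: attacked by Pf2; h1: attacked by Rh3; g2: attacked by Pf3; g3: attacked by Rh3; h3: available.
Legal moves for White: Kxh3, Qxh3.
White is in check but has 2 legal moves → neither.

neither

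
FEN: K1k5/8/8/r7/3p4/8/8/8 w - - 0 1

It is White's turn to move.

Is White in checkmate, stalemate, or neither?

checkmate

White to move; white king on a8.
In check: yes, from the black rook on a5.
King squares — a7: attacked by Ra5; b7: attacked by Kc8; b8: attacked by Kc8.
Legal moves for White: none.
In check with no legal moves → checkmate.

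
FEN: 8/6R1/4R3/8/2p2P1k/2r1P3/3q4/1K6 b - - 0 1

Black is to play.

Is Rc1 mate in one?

yes

After Rc1: white king on b1; in check: yes, from the black rook on c1.
King squares — a1: attacked by Rc1; c1: attacked by Qd2; a2: attacked by Qd2; b2: attacked by Qd2; c2: attacked by Rc1.
White has no legal moves → checkmate.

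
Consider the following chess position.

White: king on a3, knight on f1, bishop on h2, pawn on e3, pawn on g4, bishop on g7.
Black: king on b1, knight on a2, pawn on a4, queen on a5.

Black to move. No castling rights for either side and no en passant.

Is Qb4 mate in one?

yes

After Qb4: white king on a3; in check: yes, from the black queen on b4.
King squares — a2: attacked by Kb1; b2: attacked by Kb1; b3: attacked by Pa4; a4: attacked by Qb4; b4: attacked by Na2.
White has no legal moves → checkmate.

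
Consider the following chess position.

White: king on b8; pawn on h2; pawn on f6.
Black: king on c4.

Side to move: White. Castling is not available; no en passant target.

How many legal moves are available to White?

8

White to move; king on b8.
In check: no.
Legal moves: Kc8, Ka8, Kc7, Kb7, Ka7, f7, h3, h4.
Count: 8.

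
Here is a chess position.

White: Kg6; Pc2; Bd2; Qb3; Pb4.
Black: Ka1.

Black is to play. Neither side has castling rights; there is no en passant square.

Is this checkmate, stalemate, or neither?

stalemate

Black to move; black king on a1.
In check: no.
King squares — b1: attacked by Qb3; a2: attacked by Qb3; b2: attacked by Qb3.
Legal moves for Black: none.
Not in check and no legal moves → stalemate.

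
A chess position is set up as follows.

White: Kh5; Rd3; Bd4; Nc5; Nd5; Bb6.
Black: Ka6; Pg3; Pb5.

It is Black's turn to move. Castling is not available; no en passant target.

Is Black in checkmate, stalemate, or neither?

Black to move; black king on a6.
In check: yes, from the white knight on c5.
King squares — a5: attacked by Bb6; b5: own pawn; b6: attacked by Nd5; a7: attacked by Bb6; b7: attacked by Nc5.
Legal moves for Black: none.
In check with no legal moves → checkmate.

checkmate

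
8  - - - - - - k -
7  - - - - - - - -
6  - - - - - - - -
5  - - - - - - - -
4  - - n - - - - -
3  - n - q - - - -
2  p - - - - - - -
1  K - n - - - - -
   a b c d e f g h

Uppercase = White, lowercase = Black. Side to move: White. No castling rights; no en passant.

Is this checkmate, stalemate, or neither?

checkmate

White to move; white king on a1.
In check: yes, from the black knight on b3.
King squares — b1: attacked by Pa2; a2: attacked by Nc1; b2: attacked by Nc4.
Legal moves for White: none.
In check with no legal moves → checkmate.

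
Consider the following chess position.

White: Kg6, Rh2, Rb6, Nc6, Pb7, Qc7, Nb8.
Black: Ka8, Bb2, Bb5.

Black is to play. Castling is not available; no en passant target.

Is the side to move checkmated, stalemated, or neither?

Black to move; black king on a8.
In check: yes, from the white pawn on b7.
King squares — a7: attacked by Nc6; b7: attacked by Rb6; b8: attacked by Nc6.
Legal moves for Black: none.
In check with no legal moves → checkmate.

checkmate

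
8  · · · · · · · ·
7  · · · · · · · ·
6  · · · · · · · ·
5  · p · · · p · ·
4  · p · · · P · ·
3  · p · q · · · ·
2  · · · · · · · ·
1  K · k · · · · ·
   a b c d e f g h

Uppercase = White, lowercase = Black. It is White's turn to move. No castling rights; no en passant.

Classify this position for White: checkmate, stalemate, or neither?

stalemate

White to move; white king on a1.
In check: no.
King squares — b1: attacked by Kc1; a2: attacked by Pb3; b2: attacked by Kc1.
Legal moves for White: none.
Not in check and no legal moves → stalemate.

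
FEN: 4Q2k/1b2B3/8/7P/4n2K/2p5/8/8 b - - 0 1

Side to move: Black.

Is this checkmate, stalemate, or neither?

Black to move; black king on h8.
In check: yes, from the white queen on e8.
King squares — g7: available; h7: available; g8: attacked by Qe8.
Legal moves for Black: Kh7, Kg7.
Black is in check but has 2 legal moves → neither.

neither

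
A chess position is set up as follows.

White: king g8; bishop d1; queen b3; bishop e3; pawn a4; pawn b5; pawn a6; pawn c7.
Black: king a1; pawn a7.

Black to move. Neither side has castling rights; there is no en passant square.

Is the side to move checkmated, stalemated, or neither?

stalemate

Black to move; black king on a1.
In check: no.
King squares — b1: attacked by Qb3; a2: attacked by Qb3; b2: attacked by Qb3.
Legal moves for Black: none.
Not in check and no legal moves → stalemate.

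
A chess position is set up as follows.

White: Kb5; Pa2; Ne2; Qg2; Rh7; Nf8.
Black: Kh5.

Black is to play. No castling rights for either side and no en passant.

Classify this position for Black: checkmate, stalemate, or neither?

Black to move; black king on h5.
In check: yes, from the white rook on h7.
King squares — g4: attacked by Qg2; h4: attacked by Rh7; g5: attacked by Qg2; g6: attacked by Qg2; h6: attacked by Rh7.
Legal moves for Black: none.
In check with no legal moves → checkmate.

checkmate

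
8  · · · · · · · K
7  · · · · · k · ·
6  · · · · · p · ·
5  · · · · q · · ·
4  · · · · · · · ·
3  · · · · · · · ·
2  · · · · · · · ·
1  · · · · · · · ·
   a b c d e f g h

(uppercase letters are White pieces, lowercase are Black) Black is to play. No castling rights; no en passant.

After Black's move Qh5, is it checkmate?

yes

After Qh5: white king on h8; in check: yes, from the black queen on h5.
King squares — g7: attacked by Kf7; h7: attacked by Qh5; g8: attacked by Kf7.
White has no legal moves → checkmate.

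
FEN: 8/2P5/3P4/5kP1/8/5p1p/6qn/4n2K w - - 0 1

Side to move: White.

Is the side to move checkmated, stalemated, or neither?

White to move; white king on h1.
In check: yes, from the black queen on g2.
King squares — g1: attacked by Qg2; g2: attacked by Ne1; h2: attacked by Qg2.
Legal moves for White: none.
In check with no legal moves → checkmate.

checkmate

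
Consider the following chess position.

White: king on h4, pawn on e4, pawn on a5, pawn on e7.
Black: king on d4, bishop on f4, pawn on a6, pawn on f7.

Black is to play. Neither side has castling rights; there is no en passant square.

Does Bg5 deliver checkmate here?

After Bg5: white king on h4; in check: yes, from the black bishop on g5.
White has 5 legal replies: Kh5, Kxg5, Kg4, Kh3, Kg3.
In check but a legal move exists → not checkmate.

no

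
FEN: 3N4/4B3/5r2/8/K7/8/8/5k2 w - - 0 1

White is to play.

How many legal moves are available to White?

White to move; king on a4.
In check: no.
Legal moves: Nf7, Nb7, Ne6, Nc6, Bf8, Bxf6, Bd6, Bc5, Bb4, Ba3, Kb5, Ka5, Kb4, Kb3, Ka3.
Count: 15.

15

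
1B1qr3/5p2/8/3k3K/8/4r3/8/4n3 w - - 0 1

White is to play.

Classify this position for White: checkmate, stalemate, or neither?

neither

White to move; white king on h5.
In check: no.
Legal moves for White: Bc7, Ba7, Bd6, Be5, Bf4, Bg3, Bh2, Kh6, Kg4.
White has 9 legal moves and is not in check → neither.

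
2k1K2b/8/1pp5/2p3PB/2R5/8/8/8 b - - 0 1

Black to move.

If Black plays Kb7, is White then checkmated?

no

After Kb7: white king on e8; in check: no.
White is not in check, so this cannot be checkmate.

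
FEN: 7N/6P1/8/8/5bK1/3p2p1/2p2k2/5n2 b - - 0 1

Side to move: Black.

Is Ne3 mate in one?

no

After Ne3: white king on g4; in check: yes, from the black knight on e3.
White has 4 legal replies: Kh5, Kh4, Kxf4, Kh3.
In check but a legal move exists → not checkmate.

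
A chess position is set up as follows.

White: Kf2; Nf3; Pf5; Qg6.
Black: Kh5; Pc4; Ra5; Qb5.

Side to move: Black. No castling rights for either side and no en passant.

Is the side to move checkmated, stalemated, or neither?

Black to move; black king on h5.
In check: yes, from the white queen on g6.
King squares — g4: attacked by Qg6; h4: attacked by Nf3; g5: attacked by Nf3; g6: attacked by Pf5; h6: attacked by Qg6.
Legal moves for Black: none.
In check with no legal moves → checkmate.

checkmate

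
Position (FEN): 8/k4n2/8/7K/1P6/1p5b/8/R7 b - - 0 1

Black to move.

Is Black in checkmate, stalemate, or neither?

neither

Black to move; black king on a7.
In check: yes, from the white rook on a1.
Legal moves for Black: Kb8, Kb7, Kb6.
Black is in check but has 3 legal moves → neither.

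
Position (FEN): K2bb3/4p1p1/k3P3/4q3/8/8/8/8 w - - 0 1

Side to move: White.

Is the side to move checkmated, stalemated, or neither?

White to move; white king on a8.
In check: no.
King squares — a7: attacked by Ka6; b7: attacked by Ka6; b8: attacked by Qe5.
Legal moves for White: none.
Not in check and no legal moves → stalemate.

stalemate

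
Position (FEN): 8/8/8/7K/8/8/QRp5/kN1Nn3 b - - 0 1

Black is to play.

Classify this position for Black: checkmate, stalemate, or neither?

checkmate

Black to move; black king on a1.
In check: yes, from the white queen on a2.
King squares — b1: attacked by Qa2; a2: attacked by Rb2; b2: attacked by Nd1.
Legal moves for Black: none.
In check with no legal moves → checkmate.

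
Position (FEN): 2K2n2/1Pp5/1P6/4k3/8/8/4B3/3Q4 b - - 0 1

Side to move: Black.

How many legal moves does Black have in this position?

Black to move; king on e5.
In check: no.
Legal moves: Nh7, Nd7, Ng6, Ne6, Kf6, Ke6, Kf5, Kf4, Ke4, cxb6, c6, c5.
Count: 12.

12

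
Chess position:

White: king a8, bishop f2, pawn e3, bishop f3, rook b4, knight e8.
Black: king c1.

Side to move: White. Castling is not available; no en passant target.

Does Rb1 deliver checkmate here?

no

After Rb1: black king on c1; in check: yes, from the white rook on b1.
Black has 3 legal replies: Kd2, Kc2, Kxb1.
In check but a legal move exists → not checkmate.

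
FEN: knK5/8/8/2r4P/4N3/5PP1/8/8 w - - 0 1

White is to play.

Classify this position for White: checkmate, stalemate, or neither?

neither

White to move; white king on c8.
In check: yes, from the black rook on c5.
Legal moves for White: Kd8, Nxc5.
White is in check but has 2 legal moves → neither.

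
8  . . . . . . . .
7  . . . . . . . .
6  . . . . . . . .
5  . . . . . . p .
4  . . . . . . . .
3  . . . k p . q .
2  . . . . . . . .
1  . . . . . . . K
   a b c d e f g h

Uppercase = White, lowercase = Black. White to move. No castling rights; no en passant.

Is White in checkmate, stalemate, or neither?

White to move; white king on h1.
In check: no.
King squares — g1: attacked by Qg3; g2: attacked by Qg3; h2: attacked by Qg3.
Legal moves for White: none.
Not in check and no legal moves → stalemate.

stalemate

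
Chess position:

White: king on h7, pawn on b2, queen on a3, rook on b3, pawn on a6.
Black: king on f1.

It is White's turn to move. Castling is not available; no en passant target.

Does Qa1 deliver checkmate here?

After Qa1: black king on f1; in check: yes, from the white queen on a1.
Black has 3 legal replies: Kg2, Kf2, Ke2.
In check but a legal move exists → not checkmate.

no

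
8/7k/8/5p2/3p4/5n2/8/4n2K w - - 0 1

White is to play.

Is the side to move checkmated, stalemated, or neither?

stalemate

White to move; white king on h1.
In check: no.
King squares — g1: attacked by Nf3; g2: attacked by Ne1; h2: attacked by Nf3.
Legal moves for White: none.
Not in check and no legal moves → stalemate.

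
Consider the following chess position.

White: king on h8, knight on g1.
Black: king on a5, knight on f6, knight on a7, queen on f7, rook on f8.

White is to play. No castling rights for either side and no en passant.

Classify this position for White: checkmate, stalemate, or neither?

White to move; white king on h8.
In check: yes, from the black rook on f8.
King squares — g7: attacked by Qf7; h7: attacked by Nf6; g8: attacked by Nf6.
Legal moves for White: none.
In check with no legal moves → checkmate.

checkmate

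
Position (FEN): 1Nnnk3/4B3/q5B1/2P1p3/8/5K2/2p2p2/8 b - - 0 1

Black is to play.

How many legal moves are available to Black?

3

Black to move; king on e8.
In check: yes, from the white bishop on g6.
Legal moves: Kxe7, Nf7, Qxg6.
Count: 3.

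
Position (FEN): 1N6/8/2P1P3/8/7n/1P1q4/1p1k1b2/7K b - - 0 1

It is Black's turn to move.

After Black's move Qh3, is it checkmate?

After Qh3: white king on h1; in check: yes, from the black queen on h3.
King squares — g1: attacked by Bf2; g2: attacked by Qh3; h2: attacked by Qh3.
White has no legal moves → checkmate.

yes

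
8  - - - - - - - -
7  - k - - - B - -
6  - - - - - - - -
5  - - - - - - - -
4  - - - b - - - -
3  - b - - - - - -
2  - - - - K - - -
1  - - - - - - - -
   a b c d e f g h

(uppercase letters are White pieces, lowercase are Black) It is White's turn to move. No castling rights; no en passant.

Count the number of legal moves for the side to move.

White to move; king on e2.
In check: no.
Legal moves: Bg8, Be8, Bg6, Be6, Bh5, Bd5+, Bc4, Bxb3, Kf3, Kd3, Kd2, Kf1, Ke1.
Count: 13.

13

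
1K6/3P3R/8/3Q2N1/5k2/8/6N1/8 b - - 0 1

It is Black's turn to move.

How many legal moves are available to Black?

2

Black to move; king on f4.
In check: yes, from the white knight on g2.
Legal moves: Kg4, Kg3.
Count: 2.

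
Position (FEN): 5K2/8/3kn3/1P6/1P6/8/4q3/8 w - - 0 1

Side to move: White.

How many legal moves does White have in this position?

White to move; king on f8.
In check: yes, from the black knight on e6.
Legal moves: Kg8, Ke8, Kf7.
Count: 3.

3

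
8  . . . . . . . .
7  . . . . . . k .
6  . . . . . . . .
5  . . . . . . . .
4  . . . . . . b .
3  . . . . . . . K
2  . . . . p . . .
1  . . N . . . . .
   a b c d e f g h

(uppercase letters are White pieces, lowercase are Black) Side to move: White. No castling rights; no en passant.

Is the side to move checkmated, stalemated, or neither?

neither

White to move; white king on h3.
In check: yes, from the black bishop on g4.
King squares — g2: available; h2: available; g3: available; g4: available; h4: available.
Legal moves for White: Kh4, Kxg4, Kg3, Kh2, Kg2.
White is in check but has 5 legal moves → neither.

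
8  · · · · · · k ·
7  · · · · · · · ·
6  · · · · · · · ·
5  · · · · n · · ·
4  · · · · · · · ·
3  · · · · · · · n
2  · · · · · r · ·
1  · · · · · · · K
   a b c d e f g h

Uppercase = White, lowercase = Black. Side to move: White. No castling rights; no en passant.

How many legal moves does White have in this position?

White to move; king on h1.
In check: no.
Legal moves: none.
Count: 0.

0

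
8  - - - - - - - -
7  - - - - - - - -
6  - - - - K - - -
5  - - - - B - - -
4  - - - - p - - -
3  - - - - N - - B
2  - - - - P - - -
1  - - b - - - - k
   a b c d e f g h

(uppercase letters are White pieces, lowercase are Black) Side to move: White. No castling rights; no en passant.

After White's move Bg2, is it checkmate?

no

After Bg2: black king on h1; in check: yes, from the white bishop on g2.
Black has 1 legal reply: Kg1.
In check but a legal move exists → not checkmate.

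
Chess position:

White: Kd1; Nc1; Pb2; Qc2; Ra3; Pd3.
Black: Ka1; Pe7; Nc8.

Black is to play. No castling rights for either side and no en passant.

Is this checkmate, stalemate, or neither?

Black to move; black king on a1.
In check: yes, from the white rook on a3.
King squares — b1: attacked by Qc2; a2: attacked by Nc1; b2: attacked by Qc2.
Legal moves for Black: none.
In check with no legal moves → checkmate.

checkmate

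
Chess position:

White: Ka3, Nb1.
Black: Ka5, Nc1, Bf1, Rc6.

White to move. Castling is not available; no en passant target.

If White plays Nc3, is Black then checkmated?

After Nc3: black king on a5; in check: no.
Black is not in check, so this cannot be checkmate.

no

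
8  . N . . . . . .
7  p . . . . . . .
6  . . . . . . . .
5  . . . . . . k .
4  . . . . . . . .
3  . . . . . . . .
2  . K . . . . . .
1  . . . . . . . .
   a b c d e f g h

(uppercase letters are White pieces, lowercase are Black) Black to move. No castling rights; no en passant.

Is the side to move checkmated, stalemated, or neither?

neither

Black to move; black king on g5.
In check: no.
Legal moves for Black: Kh6, Kg6, Kf6, Kh5, Kf5, Kh4, Kg4, Kf4, a6, a5.
Black has 10 legal moves and is not in check → neither.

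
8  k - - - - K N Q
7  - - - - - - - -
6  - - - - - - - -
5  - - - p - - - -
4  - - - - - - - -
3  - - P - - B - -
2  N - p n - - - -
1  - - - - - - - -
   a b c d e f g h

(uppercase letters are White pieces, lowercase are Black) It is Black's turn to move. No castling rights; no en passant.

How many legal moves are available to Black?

Black to move; king on a8.
In check: no.
Legal moves: Kb8, Kb7, Ka7, Ne4, Nc4, Nxf3, Nb3, Nf1, Nb1, c1=Q, c1=R, c1=B, c1=N.
Count: 13.

13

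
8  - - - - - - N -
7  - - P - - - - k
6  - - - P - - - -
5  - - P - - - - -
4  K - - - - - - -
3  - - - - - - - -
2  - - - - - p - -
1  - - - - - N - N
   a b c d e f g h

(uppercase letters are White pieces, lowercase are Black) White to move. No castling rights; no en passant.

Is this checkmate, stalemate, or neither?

White to move; white king on a4.
In check: no.
Legal moves for White include: Ne7, Nh6, Nf6+, Kb5, Ka5, Kb4, Kb3, Ka3, Nhg3, Nxf2, Nfg3, Ne3, Nh2, Nd2, c8=Q, c8=R, c8=B, c8=N, ... (list truncated; more exist).
White has legal moves and is not in check → neither.

neither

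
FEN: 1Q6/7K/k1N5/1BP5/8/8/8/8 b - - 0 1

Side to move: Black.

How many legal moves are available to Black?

0

Black to move; king on a6.
In check: yes, from the white bishop on b5.
Legal moves: none.
Count: 0.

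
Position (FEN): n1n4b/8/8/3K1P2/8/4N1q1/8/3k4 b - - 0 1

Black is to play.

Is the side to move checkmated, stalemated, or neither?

Black to move; black king on d1.
In check: yes, from the white knight on e3.
King squares — c1: available; e1: available; c2: attacked by Ne3; d2: available; e2: available.
Legal moves for Black: Ke2, Kd2, Ke1, Kc1, Qxe3.
Black is in check but has 5 legal moves → neither.

neither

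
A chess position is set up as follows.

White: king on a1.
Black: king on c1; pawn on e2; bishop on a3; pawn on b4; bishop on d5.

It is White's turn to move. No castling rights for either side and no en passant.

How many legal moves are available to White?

0

White to move; king on a1.
In check: no.
Legal moves: none.
Count: 0.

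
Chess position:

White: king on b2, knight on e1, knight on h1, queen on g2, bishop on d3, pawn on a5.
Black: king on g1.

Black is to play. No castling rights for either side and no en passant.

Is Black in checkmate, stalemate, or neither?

Black to move; black king on g1.
In check: yes, from the white queen on g2.
King squares — f1: attacked by Qg2; h1: attacked by Qg2; f2: attacked by Nh1; g2: attacked by Ne1; h2: attacked by Qg2.
Legal moves for Black: none.
In check with no legal moves → checkmate.

checkmate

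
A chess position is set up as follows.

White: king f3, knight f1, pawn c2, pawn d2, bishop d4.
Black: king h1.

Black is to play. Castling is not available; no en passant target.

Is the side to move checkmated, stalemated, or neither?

Black to move; black king on h1.
In check: no.
King squares — g1: attacked by Bd4; g2: attacked by Kf3; h2: attacked by Nf1.
Legal moves for Black: none.
Not in check and no legal moves → stalemate.

stalemate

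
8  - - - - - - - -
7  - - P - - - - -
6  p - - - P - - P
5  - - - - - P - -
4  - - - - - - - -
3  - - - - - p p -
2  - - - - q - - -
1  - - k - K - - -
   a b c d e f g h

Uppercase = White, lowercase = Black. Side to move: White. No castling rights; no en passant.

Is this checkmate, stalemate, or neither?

White to move; white king on e1.
In check: yes, from the black queen on e2.
King squares — d1: attacked by Kc1; f1: attacked by Qe2; d2: attacked by Kc1; e2: attacked by Pf3; f2: attacked by Qe2.
Legal moves for White: none.
In check with no legal moves → checkmate.

checkmate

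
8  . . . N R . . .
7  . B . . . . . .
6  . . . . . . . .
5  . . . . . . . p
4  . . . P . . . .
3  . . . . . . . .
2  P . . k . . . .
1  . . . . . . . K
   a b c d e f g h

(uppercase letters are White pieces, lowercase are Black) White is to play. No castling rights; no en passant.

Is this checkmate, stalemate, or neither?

neither

White to move; white king on h1.
In check: no.
Legal moves for White include: Rh8, Rg8, Rf8, Re7, Re6, Re5, Re4, Re3, Re2+, Re1, Nf7, Ne6, Nc6, Bc8, Ba8, Bc6, Ba6, Bd5, ... (list truncated; more exist).
White has legal moves and is not in check → neither.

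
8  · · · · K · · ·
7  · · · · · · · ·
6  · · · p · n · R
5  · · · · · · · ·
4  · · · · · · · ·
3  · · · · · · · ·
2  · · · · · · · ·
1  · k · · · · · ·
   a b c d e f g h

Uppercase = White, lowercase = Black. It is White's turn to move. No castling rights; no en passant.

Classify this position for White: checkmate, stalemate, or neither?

White to move; white king on e8.
In check: yes, from the black knight on f6.
Legal moves for White: Kf8, Kd8, Kf7, Ke7, Rxf6.
White is in check but has 5 legal moves → neither.

neither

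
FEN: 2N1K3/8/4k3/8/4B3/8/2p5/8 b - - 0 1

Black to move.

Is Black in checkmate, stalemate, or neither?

Black to move; black king on e6.
In check: no.
Legal moves for Black: Kf6, Ke5, c1=Q, c1=R, c1=B, c1=N.
Black has 6 legal moves and is not in check → neither.

neither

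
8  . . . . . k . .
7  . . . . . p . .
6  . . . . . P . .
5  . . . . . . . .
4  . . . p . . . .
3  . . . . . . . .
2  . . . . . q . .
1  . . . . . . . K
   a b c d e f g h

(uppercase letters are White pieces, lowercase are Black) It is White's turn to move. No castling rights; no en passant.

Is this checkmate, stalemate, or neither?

stalemate

White to move; white king on h1.
In check: no.
King squares — g1: attacked by Qf2; g2: attacked by Qf2; h2: attacked by Qf2.
Legal moves for White: none.
Not in check and no legal moves → stalemate.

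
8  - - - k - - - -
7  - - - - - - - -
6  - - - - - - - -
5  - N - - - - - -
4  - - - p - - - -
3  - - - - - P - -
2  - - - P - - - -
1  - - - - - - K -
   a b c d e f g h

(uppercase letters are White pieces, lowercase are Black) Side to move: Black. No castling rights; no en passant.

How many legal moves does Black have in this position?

Black to move; king on d8.
In check: no.
Legal moves: Ke8, Kc8, Ke7, Kd7, d3.
Count: 5.

5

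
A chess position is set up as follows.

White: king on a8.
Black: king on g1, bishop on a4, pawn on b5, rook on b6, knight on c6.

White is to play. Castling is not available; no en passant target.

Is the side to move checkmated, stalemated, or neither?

White to move; white king on a8.
In check: no.
King squares — a7: attacked by Nc6; b7: attacked by Rb6; b8: attacked by Rb6.
Legal moves for White: none.
Not in check and no legal moves → stalemate.

stalemate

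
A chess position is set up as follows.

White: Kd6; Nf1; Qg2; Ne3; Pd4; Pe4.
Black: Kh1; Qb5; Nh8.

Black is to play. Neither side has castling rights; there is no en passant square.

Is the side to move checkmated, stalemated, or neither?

Black to move; black king on h1.
In check: yes, from the white queen on g2.
King squares — g1: attacked by Qg2; g2: attacked by Ne3; h2: attacked by Nf1.
Legal moves for Black: none.
In check with no legal moves → checkmate.

checkmate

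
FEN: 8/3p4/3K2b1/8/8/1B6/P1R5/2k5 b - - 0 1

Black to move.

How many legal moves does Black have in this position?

Black to move; king on c1.
In check: yes, from the white rook on c2.
Legal moves: Kd1, Kb1, Bxc2.
Count: 3.

3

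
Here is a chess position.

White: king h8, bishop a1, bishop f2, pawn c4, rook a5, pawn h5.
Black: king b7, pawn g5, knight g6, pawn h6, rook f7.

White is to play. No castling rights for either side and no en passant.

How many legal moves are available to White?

2

White to move; king on h8.
In check: yes, from the black knight on g6.
Legal moves: Kg8, hxg6.
Count: 2.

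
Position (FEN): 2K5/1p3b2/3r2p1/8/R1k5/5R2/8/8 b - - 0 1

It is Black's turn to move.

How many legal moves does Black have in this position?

3

Black to move; king on c4.
In check: yes, from the white rook on a4.
Legal moves: Kd5, Kc5, Kb5.
Count: 3.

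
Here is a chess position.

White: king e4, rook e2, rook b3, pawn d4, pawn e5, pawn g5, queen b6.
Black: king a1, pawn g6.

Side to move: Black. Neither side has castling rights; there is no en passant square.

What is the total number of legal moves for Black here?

Black to move; king on a1.
In check: no.
Legal moves: none.
Count: 0.

0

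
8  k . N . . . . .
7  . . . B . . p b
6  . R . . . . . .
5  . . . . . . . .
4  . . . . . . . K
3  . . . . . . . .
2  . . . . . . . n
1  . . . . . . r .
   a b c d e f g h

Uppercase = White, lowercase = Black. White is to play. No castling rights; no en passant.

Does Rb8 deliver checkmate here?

no

After Rb8: black king on a8; in check: yes, from the white rook on b8.
Black has 1 legal reply: Kxb8.
In check but a legal move exists → not checkmate.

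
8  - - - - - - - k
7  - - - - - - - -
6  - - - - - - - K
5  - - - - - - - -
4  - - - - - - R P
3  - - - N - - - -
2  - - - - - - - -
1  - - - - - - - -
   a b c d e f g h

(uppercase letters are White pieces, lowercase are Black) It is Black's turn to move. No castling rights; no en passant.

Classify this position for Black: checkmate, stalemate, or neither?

stalemate

Black to move; black king on h8.
In check: no.
King squares — g7: attacked by Rg4; h7: attacked by Kh6; g8: attacked by Rg4.
Legal moves for Black: none.
Not in check and no legal moves → stalemate.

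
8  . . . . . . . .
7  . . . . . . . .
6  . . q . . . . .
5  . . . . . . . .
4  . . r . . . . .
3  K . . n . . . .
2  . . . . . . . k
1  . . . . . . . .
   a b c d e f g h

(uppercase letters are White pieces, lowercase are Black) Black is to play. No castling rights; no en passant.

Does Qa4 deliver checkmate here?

After Qa4: white king on a3; in check: yes, from the black queen on a4.
King squares — a2: attacked by Qa4; b2: attacked by Nd3; b3: attacked by Qa4; a4: attacked by Rc4; b4: attacked by Nd3.
White has no legal moves → checkmate.

yes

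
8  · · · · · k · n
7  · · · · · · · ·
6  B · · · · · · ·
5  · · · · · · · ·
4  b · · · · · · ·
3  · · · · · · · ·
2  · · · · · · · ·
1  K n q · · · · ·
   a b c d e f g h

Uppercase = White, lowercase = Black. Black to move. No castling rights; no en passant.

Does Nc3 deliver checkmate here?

yes

After Nc3: white king on a1; in check: yes, from the black queen on c1.
King squares — b1: attacked by Qc1; a2: attacked by Nc3; b2: attacked by Qc1.
White has no legal moves → checkmate.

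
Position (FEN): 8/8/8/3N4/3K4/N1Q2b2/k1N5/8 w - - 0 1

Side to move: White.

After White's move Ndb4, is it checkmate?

yes

After Ndb4: black king on a2; in check: yes, from the white knight on b4.
King squares — a1: attacked by Nc2; b1: attacked by Na3; b2: attacked by Qc3; a3: attacked by Nc2; b3: attacked by Qc3.
Black has no legal moves → checkmate.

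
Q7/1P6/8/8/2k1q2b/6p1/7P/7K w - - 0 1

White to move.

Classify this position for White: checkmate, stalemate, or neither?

neither

White to move; white king on h1.
In check: yes, from the black queen on e4.
Legal moves for White: Kg1.
White is in check but has 1 legal move → neither.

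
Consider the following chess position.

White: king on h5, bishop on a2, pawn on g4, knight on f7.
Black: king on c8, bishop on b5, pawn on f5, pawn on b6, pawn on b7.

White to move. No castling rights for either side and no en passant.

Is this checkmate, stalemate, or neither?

neither

White to move; white king on h5.
In check: no.
Legal moves for White: Nh8, Nd8, Nh6, Nd6+, Ng5, Ne5, Kh6, Kg6, Kg5, Kh4, Be6+, Bd5, Bc4, Bb3, Bb1, gxf5, g5.
White has 17 legal moves and is not in check → neither.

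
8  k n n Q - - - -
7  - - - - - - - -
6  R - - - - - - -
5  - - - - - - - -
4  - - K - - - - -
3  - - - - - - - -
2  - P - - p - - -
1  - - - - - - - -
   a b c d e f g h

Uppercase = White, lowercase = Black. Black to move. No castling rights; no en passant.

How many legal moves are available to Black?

3

Black to move; king on a8.
In check: yes, from the white rook on a6.
Legal moves: Kb7, Na7, Nxa6.
Count: 3.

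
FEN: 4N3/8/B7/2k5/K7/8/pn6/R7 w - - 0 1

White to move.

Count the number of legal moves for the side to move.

3

White to move; king on a4.
In check: yes, from the black knight on b2.
Legal moves: Ka5, Kb3, Ka3.
Count: 3.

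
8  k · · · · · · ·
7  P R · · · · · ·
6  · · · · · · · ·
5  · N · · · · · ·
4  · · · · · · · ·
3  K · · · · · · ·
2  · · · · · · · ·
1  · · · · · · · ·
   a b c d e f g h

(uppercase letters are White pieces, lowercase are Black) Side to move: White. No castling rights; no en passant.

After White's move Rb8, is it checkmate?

yes

After Rb8: black king on a8; in check: yes, from the white rook on b8.
King squares — a7: attacked by Nb5; b7: attacked by Rb8; b8: attacked by Pa7.
Black has no legal moves → checkmate.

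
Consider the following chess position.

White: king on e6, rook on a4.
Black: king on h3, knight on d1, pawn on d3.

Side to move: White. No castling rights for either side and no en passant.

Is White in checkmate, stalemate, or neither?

neither

White to move; white king on e6.
In check: no.
Legal moves for White include: Kf7, Ke7, Kd7, Kf6, Kd6, Kf5, Ke5, Kd5, Ra8, Ra7, Ra6, Ra5, Rh4+, Rg4, Rf4, Re4, Rd4, Rc4, ... (list truncated; more exist).
White has legal moves and is not in check → neither.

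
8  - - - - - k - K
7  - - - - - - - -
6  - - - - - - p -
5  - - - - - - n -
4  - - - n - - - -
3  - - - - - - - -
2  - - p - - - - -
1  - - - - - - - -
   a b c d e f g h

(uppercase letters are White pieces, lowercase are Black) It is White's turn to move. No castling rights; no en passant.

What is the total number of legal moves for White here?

White to move; king on h8.
In check: no.
Legal moves: none.
Count: 0.

0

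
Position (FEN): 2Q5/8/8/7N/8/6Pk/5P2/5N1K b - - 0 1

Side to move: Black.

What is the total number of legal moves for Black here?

0

Black to move; king on h3.
In check: yes, from the white queen on c8.
Legal moves: none.
Count: 0.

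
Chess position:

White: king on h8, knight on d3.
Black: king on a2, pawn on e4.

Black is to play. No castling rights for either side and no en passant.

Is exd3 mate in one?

After exd3: white king on h8; in check: no.
White is not in check, so this cannot be checkmate.

no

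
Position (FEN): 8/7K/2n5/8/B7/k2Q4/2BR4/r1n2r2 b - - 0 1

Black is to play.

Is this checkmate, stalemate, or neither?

Black to move; black king on a3.
In check: yes, from the white queen on d3.
King squares — a2: available; b2: available; b3: attacked by Bc2; a4: attacked by Bc2; b4: available.
Legal moves for Black: Kb4, Kb2, Ka2, Nxd3, Nb3.
Black is in check but has 5 legal moves → neither.

neither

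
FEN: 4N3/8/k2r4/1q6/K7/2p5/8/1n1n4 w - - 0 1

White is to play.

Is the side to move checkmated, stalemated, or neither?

White to move; white king on a4.
In check: yes, from the black queen on b5.
King squares — a3: attacked by Nb1; b3: attacked by Qb5; b4: attacked by Qb5; a5: attacked by Qb5; b5: attacked by Ka6.
Legal moves for White: none.
In check with no legal moves → checkmate.

checkmate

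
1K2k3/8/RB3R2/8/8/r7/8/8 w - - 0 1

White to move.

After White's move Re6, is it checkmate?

After Re6: black king on e8; in check: yes, from the white rook on e6.
Black has 3 legal replies: Kf8, Kf7, Kd7.
In check but a legal move exists → not checkmate.

no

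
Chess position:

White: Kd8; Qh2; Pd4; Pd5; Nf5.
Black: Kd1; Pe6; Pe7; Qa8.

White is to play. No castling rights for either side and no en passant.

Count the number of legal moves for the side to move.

4

White to move; king on d8.
In check: yes, from the black queen on a8.
Legal moves: Kxe7, Kd7, Kc7, Qb8.
Count: 4.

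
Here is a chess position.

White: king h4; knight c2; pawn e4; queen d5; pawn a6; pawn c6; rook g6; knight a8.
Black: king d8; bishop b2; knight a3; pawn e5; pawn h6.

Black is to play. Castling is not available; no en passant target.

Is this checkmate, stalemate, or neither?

Black to move; black king on d8.
In check: yes, from the white queen on d5.
King squares — c7: attacked by Na8; d7: attacked by Qd5; e7: available; c8: available; e8: available.
Legal moves for Black: Ke8, Kc8, Ke7.
Black is in check but has 3 legal moves → neither.

neither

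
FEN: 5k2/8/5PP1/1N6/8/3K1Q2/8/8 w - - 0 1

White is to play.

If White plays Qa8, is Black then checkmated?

yes

After Qa8: black king on f8; in check: yes, from the white queen on a8.
King squares — e7: attacked by Pf6; f7: attacked by Pg6; g7: attacked by Pf6; e8: attacked by Qa8; g8: attacked by Qa8.
Black has no legal moves → checkmate.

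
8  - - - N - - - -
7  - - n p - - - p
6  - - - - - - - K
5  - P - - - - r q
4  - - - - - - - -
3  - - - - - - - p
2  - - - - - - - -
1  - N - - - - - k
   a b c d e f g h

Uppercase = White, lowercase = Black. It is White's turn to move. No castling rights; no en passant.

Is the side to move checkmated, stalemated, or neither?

White to move; white king on h6.
In check: yes, from the black queen on h5.
King squares — g5: attacked by Qh5; h5: attacked by Rg5; g6: attacked by Rg5; g7: attacked by Rg5; h7: attacked by Qh5.
Legal moves for White: none.
In check with no legal moves → checkmate.

checkmate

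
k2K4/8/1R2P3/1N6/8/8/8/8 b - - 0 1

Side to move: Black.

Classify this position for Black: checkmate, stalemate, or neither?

Black to move; black king on a8.
In check: no.
King squares — a7: attacked by Nb5; b7: attacked by Rb6; b8: attacked by Rb6.
Legal moves for Black: none.
Not in check and no legal moves → stalemate.

stalemate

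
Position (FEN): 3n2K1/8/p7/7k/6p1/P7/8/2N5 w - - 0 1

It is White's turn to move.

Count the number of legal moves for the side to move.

9

White to move; king on g8.
In check: no.
Legal moves: Kh8, Kf8, Kh7, Kg7, Nd3, Nb3, Ne2, Na2, a4.
Count: 9.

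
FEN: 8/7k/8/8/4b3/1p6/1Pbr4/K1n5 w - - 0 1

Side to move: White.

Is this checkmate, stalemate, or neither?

White to move; white king on a1.
In check: no.
King squares — b1: attacked by Bc2; a2: attacked by Nc1; b2: own pawn.
Legal moves for White: none.
Not in check and no legal moves → stalemate.

stalemate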